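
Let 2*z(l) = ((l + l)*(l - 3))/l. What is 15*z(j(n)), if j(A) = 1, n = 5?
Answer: -30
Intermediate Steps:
z(l) = -3 + l (z(l) = (((l + l)*(l - 3))/l)/2 = (((2*l)*(-3 + l))/l)/2 = ((2*l*(-3 + l))/l)/2 = (-6 + 2*l)/2 = -3 + l)
15*z(j(n)) = 15*(-3 + 1) = 15*(-2) = -30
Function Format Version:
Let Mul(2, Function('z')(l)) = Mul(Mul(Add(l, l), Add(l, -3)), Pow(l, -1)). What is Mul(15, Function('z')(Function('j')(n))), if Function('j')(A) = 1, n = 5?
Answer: -30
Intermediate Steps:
Function('z')(l) = Add(-3, l) (Function('z')(l) = Mul(Rational(1, 2), Mul(Mul(Add(l, l), Add(l, -3)), Pow(l, -1))) = Mul(Rational(1, 2), Mul(Mul(Mul(2, l), Add(-3, l)), Pow(l, -1))) = Mul(Rational(1, 2), Mul(Mul(2, l, Add(-3, l)), Pow(l, -1))) = Mul(Rational(1, 2), Add(-6, Mul(2, l))) = Add(-3, l))
Mul(15, Function('z')(Function('j')(n))) = Mul(15, Add(-3, 1)) = Mul(15, -2) = -30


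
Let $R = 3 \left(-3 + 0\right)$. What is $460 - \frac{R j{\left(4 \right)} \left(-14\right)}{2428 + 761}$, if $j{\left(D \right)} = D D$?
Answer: $\frac{488308}{1063} \approx 459.37$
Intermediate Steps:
$j{\left(D \right)} = D^{2}$
$R = -9$ ($R = 3 \left(-3\right) = -9$)
$460 - \frac{R j{\left(4 \right)} \left(-14\right)}{2428 + 761} = 460 - \frac{- 9 \cdot 4^{2} \left(-14\right)}{2428 + 761} = 460 - \frac{\left(-9\right) 16 \left(-14\right)}{3189} = 460 - \left(-144\right) \left(-14\right) \frac{1}{3189} = 460 - 2016 \cdot \frac{1}{3189} = 460 - \frac{672}{1063} = \frac{488308}{1063}$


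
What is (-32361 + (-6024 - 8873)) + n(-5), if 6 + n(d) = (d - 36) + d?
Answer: -47310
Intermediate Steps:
n(d) = -42 + 2*d (n(d) = -6 + ((d - 36) + d) = -6 + ((-36 + d) + d) = -6 + (-36 + 2*d) = -42 + 2*d)
(-32361 + (-6024 - 8873)) + n(-5) = (-32361 + (-6024 - 8873)) + (-42 + 2*(-5)) = (-32361 - 14897) + (-42 - 10) = -47258 - 52 = -47310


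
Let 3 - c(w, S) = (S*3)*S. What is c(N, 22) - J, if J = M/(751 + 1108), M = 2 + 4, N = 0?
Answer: -2693697/1859 ≈ -1449.0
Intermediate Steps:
c(w, S) = 3 - 3*S**2 (c(w, S) = 3 - S*3*S = 3 - 3*S*S = 3 - 3*S**2)
M = 6
J = 6/1859 (J = 6/(751 + 1108) = 6/1859 ≈ 0.0032275)
c(N, 22) - J = (3 - 3*22**2) - 1*6/1859 = (3 - 3*484) - 6/1859 = (3 - 1452) - 6/1859 = -1449 - 6/1859 = -2693697/1859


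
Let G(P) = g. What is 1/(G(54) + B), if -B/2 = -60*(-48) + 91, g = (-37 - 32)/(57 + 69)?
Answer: -42/249587 ≈ -0.00016828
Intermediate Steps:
g = -23/42 (g = -69/126 = -69*1/126 = -23/42 ≈ -0.54762)
B = -5942 (B = -2*(-60*(-48) + 91) = -2*(2880 + 91) = -2*2971 = -5942)
G(P) = -23/42
1/(G(54) + B) = 1/(-23/42 - 5942) = 1/(-249587/42) = -42/249587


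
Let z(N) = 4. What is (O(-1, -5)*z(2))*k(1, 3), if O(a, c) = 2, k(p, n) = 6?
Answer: 48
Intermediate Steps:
(O(-1, -5)*z(2))*k(1, 3) = (2*4)*6 = 8*6 = 48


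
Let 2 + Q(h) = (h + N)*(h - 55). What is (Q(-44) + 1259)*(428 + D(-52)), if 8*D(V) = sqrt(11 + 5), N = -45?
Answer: 4314138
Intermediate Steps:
D(V) = 1/2 (D(V) = sqrt(11 + 5)/8 = sqrt(16)/8 = (1/8)*4 = 1/2)
Q(h) = -2 + (-55 + h)*(-45 + h) (Q(h) = -2 + (h - 45)*(h - 55) = -2 + (-45 + h)*(-55 + h) = -2 + (-55 + h)*(-45 + h))
(Q(-44) + 1259)*(428 + D(-52)) = ((2473 + (-44)**2 - 100*(-44)) + 1259)*(428 + 1/2) = ((2473 + 1936 + 4400) + 1259)*(857/2) = (8809 + 1259)*(857/2) = 10068*(857/2) = 4314138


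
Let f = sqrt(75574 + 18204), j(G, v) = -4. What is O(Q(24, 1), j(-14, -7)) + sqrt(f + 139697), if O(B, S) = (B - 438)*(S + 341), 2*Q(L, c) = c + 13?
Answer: -145247 + sqrt(139697 + sqrt(93778)) ≈ -1.4487e+5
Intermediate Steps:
Q(L, c) = 13/2 + c/2 (Q(L, c) = (c + 13)/2 = (13 + c)/2 = 13/2 + c/2)
O(B, S) = (-438 + B)*(341 + S)
f = sqrt(93778) ≈ 306.23
O(Q(24, 1), j(-14, -7)) + sqrt(f + 139697) = (-149358 - 438*(-4) + 341*(13/2 + (1/2)*1) + (13/2 + (1/2)*1)*(-4)) + sqrt(sqrt(93778) + 139697) = (-149358 + 1752 + 341*(13/2 + 1/2) + (13/2 + 1/2)*(-4)) + sqrt(139697 + sqrt(93778)) = (-149358 + 1752 + 341*7 + 7*(-4)) + sqrt(139697 + sqrt(93778)) = (-149358 + 1752 + 2387 - 28) + sqrt(139697 + sqrt(93778)) = -145247 + sqrt(139697 + sqrt(93778))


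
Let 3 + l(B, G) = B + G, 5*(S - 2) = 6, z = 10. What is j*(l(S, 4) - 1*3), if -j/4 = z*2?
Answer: -96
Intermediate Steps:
S = 16/5 (S = 2 + (1/5)*6 = 2 + 6/5 = 16/5 ≈ 3.2000)
l(B, G) = -3 + B + G (l(B, G) = -3 + (B + G) = -3 + B + G)
j = -80 (j = -40*2 = -4*20 = -80)
j*(l(S, 4) - 1*3) = -80*((-3 + 16/5 + 4) - 1*3) = -80*(21/5 - 3) = -80*6/5 = -96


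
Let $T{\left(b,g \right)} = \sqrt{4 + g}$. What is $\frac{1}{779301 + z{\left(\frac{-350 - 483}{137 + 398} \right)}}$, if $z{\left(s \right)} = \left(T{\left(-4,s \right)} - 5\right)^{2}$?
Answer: $\frac{223063283595}{173839561422549589} + \frac{5350 \sqrt{699245}}{173839561422549589} \approx 1.2832 \cdot 10^{-6}$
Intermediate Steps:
$z{\left(s \right)} = \left(-5 + \sqrt{4 + s}\right)^{2}$ ($z{\left(s \right)} = \left(\sqrt{4 + s} - 5\right)^{2} = \left(-5 + \sqrt{4 + s}\right)^{2}$)
$\frac{1}{779301 + z{\left(\frac{-350 - 483}{137 + 398} \right)}} = \frac{1}{779301 + \left(-5 + \sqrt{4 + \frac{-350 - 483}{137 + 398}}\right)^{2}} = \frac{1}{779301 + \left(-5 + \sqrt{4 - \frac{833}{535}}\right)^{2}} = \frac{1}{779301 + \left(-5 + \sqrt{\frac{1307}{535}}\right)^{2}} = \frac{1}{779301 + \left(-5 + \frac{\sqrt{699245}}{535}\right)^{2}}$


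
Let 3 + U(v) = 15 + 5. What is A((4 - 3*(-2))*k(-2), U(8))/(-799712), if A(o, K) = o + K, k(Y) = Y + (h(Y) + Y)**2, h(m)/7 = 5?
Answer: -10887/799712 ≈ -0.013614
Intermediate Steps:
U(v) = 17 (U(v) = -3 + (15 + 5) = -3 + 20 = 17)
h(m) = 35 (h(m) = 7*5 = 35)
k(Y) = Y + (35 + Y)**2
A(o, K) = K + o
A((4 - 3*(-2))*k(-2), U(8))/(-799712) = (17 + (4 - 3*(-2))*(-2 + (35 - 2)**2))/(-799712) = (17 + (4 + 6)*(-2 + 33**2))*(-1/799712) = (17 + 10*(-2 + 1089))*(-1/799712) = (17 + 10*1087)*(-1/799712) = (17 + 10870)*(-1/799712) = 10887*(-1/799712) = -10887/799712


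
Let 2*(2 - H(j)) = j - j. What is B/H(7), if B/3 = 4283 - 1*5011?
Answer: -1092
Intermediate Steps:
H(j) = 2 (H(j) = 2 - (j - j)/2 = 2 - ½*0 = 2 + 0 = 2)
B = -2184 (B = 3*(4283 - 1*5011) = 3*(4283 - 5011) = 3*(-728) = -2184)
B/H(7) = -2184/2 = -2184*½ = -1092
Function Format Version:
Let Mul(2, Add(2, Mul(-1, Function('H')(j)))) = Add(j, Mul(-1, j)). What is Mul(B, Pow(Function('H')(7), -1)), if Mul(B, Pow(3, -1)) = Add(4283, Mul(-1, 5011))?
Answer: -1092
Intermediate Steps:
Function('H')(j) = 2 (Function('H')(j) = Add(2, Mul(Rational(-1, 2), Add(j, Mul(-1, j)))) = Add(2, Mul(Rational(-1, 2), 0)) = Add(2, 0) = 2)
B = -2184 (B = Mul(3, Add(4283, Mul(-1, 5011))) = Mul(3, Add(4283, -5011)) = Mul(3, -728) = -2184)
Mul(B, Pow(Function('H')(7), -1)) = Mul(-2184, Pow(2, -1)) = Mul(-2184, Rational(1, 2)) = -1092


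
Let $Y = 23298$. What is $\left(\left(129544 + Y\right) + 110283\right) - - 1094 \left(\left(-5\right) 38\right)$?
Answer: $55265$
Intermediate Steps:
$\left(\left(129544 + Y\right) + 110283\right) - - 1094 \left(\left(-5\right) 38\right) = \left(\left(129544 + 23298\right) + 110283\right) - - 1094 \left(\left(-5\right) 38\right) = \left(152842 + 110283\right) - \left(-1094\right) \left(-190\right) = 263125 - 207860 = 55265$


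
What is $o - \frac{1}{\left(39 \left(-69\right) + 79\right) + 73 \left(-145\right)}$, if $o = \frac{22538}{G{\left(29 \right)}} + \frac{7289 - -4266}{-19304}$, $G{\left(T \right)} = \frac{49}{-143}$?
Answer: $- \frac{821065661330911}{12482989512} \approx -65775.0$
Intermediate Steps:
$G{\left(T \right)} = - \frac{49}{143}$ ($G{\left(T \right)} = 49 \left(- \frac{1}{143}\right) = - \frac{49}{143}$)
$o = - \frac{62216084131}{945896}$ ($o = \frac{22538}{- \frac{49}{143}} + \frac{7289 - -4266}{-19304} = 22538 \left(- \frac{143}{49}\right) + \left(7289 + 4266\right) \left(- \frac{1}{19304}\right) = - \frac{3222934}{49} + 11555 \left(- \frac{1}{19304}\right) = - \frac{3222934}{49} - \frac{11555}{19304} = - \frac{62216084131}{945896} \approx -65775.0$)
$o - \frac{1}{\left(39 \left(-69\right) + 79\right) + 73 \left(-145\right)} = - \frac{62216084131}{945896} - \frac{1}{\left(39 \left(-69\right) + 79\right) + 73 \left(-145\right)} = - \frac{62216084131}{945896} - \frac{1}{\left(-2691 + 79\right) - 10585} = - \frac{62216084131}{945896} - \frac{1}{-2612 - 10585} = - \frac{62216084131}{945896} - \frac{1}{-13197} = - \frac{62216084131}{945896} - - \frac{1}{13197} = - \frac{62216084131}{945896} + \frac{1}{13197} = - \frac{821065661330911}{12482989512}$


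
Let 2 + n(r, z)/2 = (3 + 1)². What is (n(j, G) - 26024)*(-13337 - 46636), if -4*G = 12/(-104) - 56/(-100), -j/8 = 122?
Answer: 1559058108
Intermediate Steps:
j = -976 (j = -8*122 = -976)
G = -289/2600 (G = -(12/(-104) - 56/(-100))/4 = -(12*(-1/104) - 56*(-1/100))/4 = -(-3/26 + 14/25)/4 = -¼*289/650 = -289/2600 ≈ -0.11115)
n(r, z) = 28 (n(r, z) = -4 + 2*(3 + 1)² = -4 + 2*4² = -4 + 2*16 = -4 + 32 = 28)
(n(j, G) - 26024)*(-13337 - 46636) = (28 - 26024)*(-13337 - 46636) = -25996*(-59973) = 1559058108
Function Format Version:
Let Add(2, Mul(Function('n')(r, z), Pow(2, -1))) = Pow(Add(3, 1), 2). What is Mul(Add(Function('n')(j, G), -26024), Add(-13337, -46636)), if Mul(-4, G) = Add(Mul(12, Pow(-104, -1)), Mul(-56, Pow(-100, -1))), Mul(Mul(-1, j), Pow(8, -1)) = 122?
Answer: 1559058108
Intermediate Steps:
j = -976 (j = Mul(-8, 122) = -976)
G = Rational(-289, 2600) (G = Mul(Rational(-1, 4), Add(Mul(12, Pow(-104, -1)), Mul(-56, Pow(-100, -1)))) = Mul(Rational(-1, 4), Add(Mul(12, Rational(-1, 104)), Mul(-56, Rational(-1, 100)))) = Mul(Rational(-1, 4), Add(Rational(-3, 26), Rational(14, 25))) = Mul(Rational(-1, 4), Rational(289, 650)) = Rational(-289, 2600) ≈ -0.11115)
Function('n')(r, z) = 28 (Function('n')(r, z) = Add(-4, Mul(2, Pow(Add(3, 1), 2))) = Add(-4, Mul(2, Pow(4, 2))) = Add(-4, Mul(2, 16)) = Add(-4, 32) = 28)
Mul(Add(Function('n')(j, G), -26024), Add(-13337, -46636)) = Mul(Add(28, -26024), Add(-13337, -46636)) = Mul(-25996, -59973) = 1559058108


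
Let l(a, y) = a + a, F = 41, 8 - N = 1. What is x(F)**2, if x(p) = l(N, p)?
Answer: 196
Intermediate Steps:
N = 7 (N = 8 - 1*1 = 8 - 1 = 7)
l(a, y) = 2*a
x(p) = 14 (x(p) = 2*7 = 14)
x(F)**2 = 14**2 = 196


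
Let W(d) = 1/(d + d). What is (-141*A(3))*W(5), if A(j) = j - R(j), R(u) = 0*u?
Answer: -423/10 ≈ -42.300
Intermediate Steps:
W(d) = 1/(2*d)
R(u) = 0
A(j) = j (A(j) = j - 1*0 = j + 0 = j)
(-141*A(3))*W(5) = (-141*3)*((1/2)/5) = -423/(2*5) = -423*1/10 = -423/10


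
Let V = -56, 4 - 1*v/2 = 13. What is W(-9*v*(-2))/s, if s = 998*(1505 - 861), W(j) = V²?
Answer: 56/11477 ≈ 0.0048793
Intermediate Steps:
v = -18 (v = 8 - 2*13 = 8 - 26 = -18)
W(j) = 3136 (W(j) = (-56)² = 3136)
s = 642712 (s = 998*644 = 642712)
W(-9*v*(-2))/s = 3136/642712 = 3136*(1/642712) = 56/11477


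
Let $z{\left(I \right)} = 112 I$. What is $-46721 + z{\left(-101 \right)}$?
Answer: $-58033$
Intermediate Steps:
$-46721 + z{\left(-101 \right)} = -46721 + 112 \left(-101\right) = -46721 - 11312 = -58033$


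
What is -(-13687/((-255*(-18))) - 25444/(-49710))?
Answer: 18786427/7605630 ≈ 2.4701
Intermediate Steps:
-(-13687/((-255*(-18))) - 25444/(-49710)) = -(-13687/4590 - 25444*(-1/49710)) = -(-13687*1/4590 + 12722/24855) = -(-13687/4590 + 12722/24855) = -1*(-18786427/7605630) = 18786427/7605630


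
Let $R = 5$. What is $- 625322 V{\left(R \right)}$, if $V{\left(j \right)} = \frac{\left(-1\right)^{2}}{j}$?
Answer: $- \frac{625322}{5} \approx -1.2506 \cdot 10^{5}$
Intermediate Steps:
$V{\left(j \right)} = \frac{1}{j}$ ($V{\left(j \right)} = 1 \frac{1}{j} = \frac{1}{j}$)
$- 625322 V{\left(R \right)} = - \frac{625322}{5}$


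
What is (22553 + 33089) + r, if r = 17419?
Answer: 73061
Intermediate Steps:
(22553 + 33089) + r = (22553 + 33089) + 17419 = 55642 + 17419 = 73061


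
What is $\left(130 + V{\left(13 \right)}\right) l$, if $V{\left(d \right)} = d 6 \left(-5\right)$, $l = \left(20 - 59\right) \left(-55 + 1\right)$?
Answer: $-547560$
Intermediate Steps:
$l = 2106$ ($l = \left(-39\right) \left(-54\right) = 2106$)
$V{\left(d \right)} = - 30 d$ ($V{\left(d \right)} = 6 d \left(-5\right) = - 30 d$)
$\left(130 + V{\left(13 \right)}\right) l = \left(130 - 390\right) 2106 = \left(-260\right) 2106 = -547560$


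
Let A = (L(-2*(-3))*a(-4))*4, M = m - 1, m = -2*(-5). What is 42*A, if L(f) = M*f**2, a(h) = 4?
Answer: 217728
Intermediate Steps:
m = 10
M = 9 (M = 10 - 1 = 9)
L(f) = 9*f**2
A = 5184 (A = ((9*(-2*(-3))**2)*4)*4 = ((9*6**2)*4)*4 = ((9*36)*4)*4 = (324*4)*4 = 1296*4 = 5184)
42*A = 42*5184 = 217728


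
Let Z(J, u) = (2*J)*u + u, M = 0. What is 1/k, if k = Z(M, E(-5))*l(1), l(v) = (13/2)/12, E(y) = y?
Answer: -24/65 ≈ -0.36923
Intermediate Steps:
Z(J, u) = u + 2*J*u (Z(J, u) = 2*J*u + u = u + 2*J*u)
l(v) = 13/24 (l(v) = (13*(1/2))*(1/12) = (13/2)*(1/12) = 13/24)
k = -65/24 (k = -5*(1 + 2*0)*(13/24) = -5*(1 + 0)*(13/24) = -5*1*(13/24) = -5*13/24 = -65/24 ≈ -2.7083)
1/k = 1/(-65/24) = -24/65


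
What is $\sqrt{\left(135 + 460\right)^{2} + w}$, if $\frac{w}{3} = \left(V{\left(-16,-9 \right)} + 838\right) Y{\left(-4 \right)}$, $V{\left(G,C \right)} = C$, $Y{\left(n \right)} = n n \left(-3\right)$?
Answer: $\sqrt{234649} \approx 484.41$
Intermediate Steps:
$Y{\left(n \right)} = - 3 n^{2}$ ($Y{\left(n \right)} = n^{2} \left(-3\right) = - 3 n^{2}$)
$w = -119376$ ($w = 3 \left(-9 + 838\right) \left(- 3 \left(-4\right)^{2}\right) = 3 \cdot 829 \left(\left(-3\right) 16\right) = 3 \cdot 829 \left(-48\right) = 3 \left(-39792\right) = -119376$)
$\sqrt{\left(135 + 460\right)^{2} + w} = \sqrt{\left(135 + 460\right)^{2} - 119376} = \sqrt{595^{2} - 119376} = \sqrt{354025 - 119376} = \sqrt{234649}$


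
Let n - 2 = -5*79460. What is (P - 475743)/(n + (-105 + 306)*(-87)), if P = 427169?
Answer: 48574/414785 ≈ 0.11711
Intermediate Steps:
n = -397298 (n = 2 - 5*79460 = 2 - 397300 = -397298)
(P - 475743)/(n + (-105 + 306)*(-87)) = (427169 - 475743)/(-397298 + (-105 + 306)*(-87)) = -48574/(-397298 + 201*(-87)) = -48574/(-397298 - 17487) = -48574/(-414785) = -48574*(-1/414785) = 48574/414785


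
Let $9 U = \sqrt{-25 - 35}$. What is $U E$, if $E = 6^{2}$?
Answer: $8 i \sqrt{15} \approx 30.984 i$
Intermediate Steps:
$E = 36$
$U = \frac{2 i \sqrt{15}}{9}$ ($U = \frac{\sqrt{-25 - 35}}{9} = \frac{\sqrt{-60}}{9} = \frac{2 i \sqrt{15}}{9} \approx 0.86066 i$)
$U E = \frac{2 i \sqrt{15}}{9} \cdot 36 = 8 i \sqrt{15}$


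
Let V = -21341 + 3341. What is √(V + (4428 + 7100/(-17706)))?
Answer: I*√1063745193498/8853 ≈ 116.5*I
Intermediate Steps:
V = -18000
√(V + (4428 + 7100/(-17706))) = √(-18000 + (4428 + 7100/(-17706))) = √(-18000 + (4428 + 7100*(-1/17706))) = √(-18000 + (4428 - 3550/8853)) = √(-18000 + 39197534/8853) = √(-120156466/8853) = I*√1063745193498/8853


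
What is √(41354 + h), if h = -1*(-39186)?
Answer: 2*√20135 ≈ 283.80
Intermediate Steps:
h = 39186
√(41354 + h) = √(41354 + 39186) = √80540 = 2*√20135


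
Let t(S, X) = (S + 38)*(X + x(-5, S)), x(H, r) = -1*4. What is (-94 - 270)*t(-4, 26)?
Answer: -272272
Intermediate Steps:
x(H, r) = -4
t(S, X) = (-4 + X)*(38 + S) (t(S, X) = (S + 38)*(X - 4) = (38 + S)*(-4 + X) = (-4 + X)*(38 + S))
(-94 - 270)*t(-4, 26) = (-94 - 270)*(-152 - 4*(-4) + 38*26 - 4*26) = -364*(-152 + 16 + 988 - 104) = -364*748 = -272272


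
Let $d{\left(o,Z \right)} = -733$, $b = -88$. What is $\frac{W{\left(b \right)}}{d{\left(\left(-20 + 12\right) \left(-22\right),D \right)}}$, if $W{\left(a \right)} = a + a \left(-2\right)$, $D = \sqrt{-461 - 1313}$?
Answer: $- \frac{88}{733} \approx -0.12005$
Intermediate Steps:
$D = i \sqrt{1774}$ ($D = \sqrt{-1774} = i \sqrt{1774} \approx 42.119 i$)
$W{\left(a \right)} = - a$ ($W{\left(a \right)} = a - 2 a = - a$)
$\frac{W{\left(b \right)}}{d{\left(\left(-20 + 12\right) \left(-22\right),D \right)}} = \frac{\left(-1\right) \left(-88\right)}{-733} = 88 \left(- \frac{1}{733}\right) = - \frac{88}{733}$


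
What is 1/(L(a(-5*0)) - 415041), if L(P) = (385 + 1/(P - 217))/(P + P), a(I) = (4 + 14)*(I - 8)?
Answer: -4332/1797963403 ≈ -2.4094e-6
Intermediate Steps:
a(I) = -144 + 18*I (a(I) = 18*(-8 + I) = -144 + 18*I)
L(P) = (385 + 1/(-217 + P))/(2*P) (L(P) = (385 + 1/(-217 + P))/((2*P)) = (385 + 1/(-217 + P))*(1/(2*P)) = (385 + 1/(-217 + P))/(2*P))
1/(L(a(-5*0)) - 415041) = 1/((-83544 + 385*(-144 + 18*(-5*0)))/(2*(-144 + 18*(-5*0))*(-217 + (-144 + 18*(-5*0)))) - 415041) = 1/((-83544 + 385*(-144 + 18*0))/(2*(-144 + 18*0)*(-217 + (-144 + 18*0))) - 415041) = 1/((-83544 + 385*(-144 + 0))/(2*(-144 + 0)*(-217 + (-144 + 0))) - 415041) = 1/((½)*(-83544 + 385*(-144))/(-144*(-217 - 144)) - 415041) = 1/((½)*(-1/144)*(-83544 - 55440)/(-361) - 415041) = 1/((½)*(-1/144)*(-1/361)*(-138984) - 415041) = 1/(-5791/4332 - 415041) = 1/(-1797963403/4332) = -4332/1797963403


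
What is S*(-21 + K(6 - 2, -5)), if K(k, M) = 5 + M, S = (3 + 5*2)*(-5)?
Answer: 1365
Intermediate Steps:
S = -65 (S = (3 + 10)*(-5) = 13*(-5) = -65)
S*(-21 + K(6 - 2, -5)) = -65*(-21 + (5 - 5)) = -65*(-21 + 0) = -65*(-21) = 1365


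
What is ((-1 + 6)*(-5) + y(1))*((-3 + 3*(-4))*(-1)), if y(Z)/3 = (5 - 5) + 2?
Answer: -285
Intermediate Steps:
y(Z) = 6 (y(Z) = 3*((5 - 5) + 2) = 3*(0 + 2) = 3*2 = 6)
((-1 + 6)*(-5) + y(1))*((-3 + 3*(-4))*(-1)) = ((-1 + 6)*(-5) + 6)*((-3 + 3*(-4))*(-1)) = (5*(-5) + 6)*((-3 - 12)*(-1)) = (-25 + 6)*(-15*(-1)) = -19*15 = -285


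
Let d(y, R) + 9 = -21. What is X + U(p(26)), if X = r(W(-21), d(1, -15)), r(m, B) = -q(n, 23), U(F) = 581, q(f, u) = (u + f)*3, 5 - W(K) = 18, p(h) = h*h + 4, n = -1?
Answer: 515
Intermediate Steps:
d(y, R) = -30 (d(y, R) = -9 - 21 = -30)
p(h) = 4 + h² (p(h) = h² + 4 = 4 + h²)
W(K) = -13 (W(K) = 5 - 1*18 = 5 - 18 = -13)
q(f, u) = 3*f + 3*u (q(f, u) = (f + u)*3 = 3*f + 3*u)
r(m, B) = -66 (r(m, B) = -(3*(-1) + 3*23) = -(-3 + 69) = -1*66 = -66)
X = -66
X + U(p(26)) = -66 + 581 = 515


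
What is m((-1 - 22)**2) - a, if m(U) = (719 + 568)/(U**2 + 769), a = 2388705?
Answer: -60935864433/25510 ≈ -2.3887e+6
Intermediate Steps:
m(U) = 1287/(769 + U**2)
m((-1 - 22)**2) - a = 1287/(769 + ((-1 - 22)**2)**2) - 1*2388705 = 1287/(769 + ((-23)**2)**2) - 2388705 = 1287/(769 + 529**2) - 2388705 = 1287/(769 + 279841) - 2388705 = 1287/280610 - 2388705 = 1287*(1/280610) - 2388705 = 117/25510 - 2388705 = -60935864433/25510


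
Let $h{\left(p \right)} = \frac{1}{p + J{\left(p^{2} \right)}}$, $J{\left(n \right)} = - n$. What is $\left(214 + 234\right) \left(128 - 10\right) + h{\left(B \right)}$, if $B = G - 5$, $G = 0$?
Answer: $\frac{1585919}{30} \approx 52864.0$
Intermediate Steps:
$B = -5$ ($B = 0 - 5 = -5$)
$h{\left(p \right)} = \frac{1}{p - p^{2}}$
$\left(214 + 234\right) \left(128 - 10\right) + h{\left(B \right)} = \left(214 + 234\right) \left(128 - 10\right) - \frac{1}{\left(-5\right) \left(-1 - 5\right)} = 448 \cdot 118 - - \frac{1}{5 \left(-6\right)} = 52864 - \left(- \frac{1}{5}\right) \left(- \frac{1}{6}\right) = 52864 - \frac{1}{30} = \frac{1585919}{30}$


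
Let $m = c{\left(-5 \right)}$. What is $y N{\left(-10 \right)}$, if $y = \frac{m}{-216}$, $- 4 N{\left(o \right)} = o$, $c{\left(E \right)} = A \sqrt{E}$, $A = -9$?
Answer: $\frac{5 i \sqrt{5}}{48} \approx 0.23292 i$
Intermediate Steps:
$c{\left(E \right)} = - 9 \sqrt{E}$
$N{\left(o \right)} = - \frac{o}{4}$
$m = - 9 i \sqrt{5}$ ($m = - 9 \sqrt{-5} = - 9 i \sqrt{5} \approx - 20.125 i$)
$y = \frac{i \sqrt{5}}{24}$ ($y = \frac{\left(-9\right) i \sqrt{5}}{-216} = - 9 i \sqrt{5} \left(- \frac{1}{216}\right) = \frac{i \sqrt{5}}{24} \approx 0.093169 i$)
$y N{\left(-10 \right)} = \frac{i \sqrt{5}}{24} \left(\left(- \frac{1}{4}\right) \left(-10\right)\right) = \frac{i \sqrt{5}}{24} \cdot \frac{5}{2} = \frac{5 i \sqrt{5}}{48}$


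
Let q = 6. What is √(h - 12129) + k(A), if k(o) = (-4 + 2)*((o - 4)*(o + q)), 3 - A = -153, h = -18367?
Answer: -49248 + 4*I*√1906 ≈ -49248.0 + 174.63*I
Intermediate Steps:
A = 156 (A = 3 - 1*(-153) = 3 + 153 = 156)
k(o) = -2*(-4 + o)*(6 + o) (k(o) = (-4 + 2)*((o - 4)*(o + 6)) = -2*(-4 + o)*(6 + o))
√(h - 12129) + k(A) = √(-18367 - 12129) + (48 - 4*156 - 2*156²) = √(-30496) + (48 - 624 - 2*24336) = 4*I*√1906 + (48 - 624 - 48672) = 4*I*√1906 - 49248 = -49248 + 4*I*√1906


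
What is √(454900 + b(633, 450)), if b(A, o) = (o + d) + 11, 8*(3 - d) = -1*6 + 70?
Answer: 2*√113839 ≈ 674.80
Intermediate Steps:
d = -5 (d = 3 - (-1*6 + 70)/8 = 3 - (-6 + 70)/8 = 3 - ⅛*64 = 3 - 8 = -5)
b(A, o) = 6 + o (b(A, o) = (o - 5) + 11 = (-5 + o) + 11 = 6 + o)
√(454900 + b(633, 450)) = √(454900 + (6 + 450)) = √(454900 + 456) = √455356 = 2*√113839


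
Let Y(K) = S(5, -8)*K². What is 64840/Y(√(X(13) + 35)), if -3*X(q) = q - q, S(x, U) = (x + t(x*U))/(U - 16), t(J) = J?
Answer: 311232/245 ≈ 1270.3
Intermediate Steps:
S(x, U) = (x + U*x)/(-16 + U) (S(x, U) = (x + x*U)/(U - 16) = (x + U*x)/(-16 + U))
X(q) = 0 (X(q) = -(q - q)/3 = -⅓*0 = 0)
Y(K) = 35*K²/24 (Y(K) = (5*(1 - 8)/(-16 - 8))*K² = (5*(-7)/(-24))*K² = (5*(-1/24)*(-7))*K² = 35*K²/24)
64840/Y(√(X(13) + 35)) = 64840/((35*(√(0 + 35))²/24)) = 64840/((35*(√35)²/24)) = 64840/(((35/24)*35)) = 64840/(1225/24) = 64840*(24/1225) = 311232/245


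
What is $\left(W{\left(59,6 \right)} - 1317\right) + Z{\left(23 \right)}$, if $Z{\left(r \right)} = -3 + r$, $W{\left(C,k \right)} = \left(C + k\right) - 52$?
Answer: $-1284$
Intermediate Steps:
$W{\left(C,k \right)} = -52 + C + k$
$\left(W{\left(59,6 \right)} - 1317\right) + Z{\left(23 \right)} = \left(\left(-52 + 59 + 6\right) - 1317\right) + \left(-3 + 23\right) = \left(13 - 1317\right) + 20 = -1304 + 20 = -1284$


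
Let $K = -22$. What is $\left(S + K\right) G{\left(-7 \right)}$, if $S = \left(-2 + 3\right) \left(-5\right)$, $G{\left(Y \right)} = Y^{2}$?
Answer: $-1323$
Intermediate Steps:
$S = -5$ ($S = 1 \left(-5\right) = -5$)
$\left(S + K\right) G{\left(-7 \right)} = \left(-5 - 22\right) \left(-7\right)^{2} = \left(-27\right) 49 = -1323$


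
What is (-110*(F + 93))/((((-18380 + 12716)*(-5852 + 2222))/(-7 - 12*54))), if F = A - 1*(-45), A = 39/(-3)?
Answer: 81875/186912 ≈ 0.43804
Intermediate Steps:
A = -13 (A = 39*(-1/3) = -13)
F = 32 (F = -13 - 1*(-45) = -13 + 45 = 32)
(-110*(F + 93))/((((-18380 + 12716)*(-5852 + 2222))/(-7 - 12*54))) = (-110*(32 + 93))/((((-18380 + 12716)*(-5852 + 2222))/(-7 - 12*54))) = (-110*125)/(((-5664*(-3630))/(-7 - 648))) = -13750/(20560320/(-655)) = -13750/(20560320*(-1/655)) = -13750/(-4112064/131) = -13750*(-131/4112064) = 81875/186912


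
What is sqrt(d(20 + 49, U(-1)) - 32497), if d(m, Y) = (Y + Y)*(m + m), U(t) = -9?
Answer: I*sqrt(34981) ≈ 187.03*I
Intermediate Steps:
d(m, Y) = 4*Y*m (d(m, Y) = (2*Y)*(2*m) = 4*Y*m)
sqrt(d(20 + 49, U(-1)) - 32497) = sqrt(4*(-9)*(20 + 49) - 32497) = sqrt(4*(-9)*69 - 32497) = sqrt(-2484 - 32497) = sqrt(-34981) = I*sqrt(34981)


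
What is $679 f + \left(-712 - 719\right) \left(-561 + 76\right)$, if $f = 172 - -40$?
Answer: $837983$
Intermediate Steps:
$f = 212$ ($f = 172 + 40 = 212$)
$679 f + \left(-712 - 719\right) \left(-561 + 76\right) = 679 \cdot 212 + \left(-712 - 719\right) \left(-561 + 76\right) = 143948 - -694035 = 143948 + 694035 = 837983$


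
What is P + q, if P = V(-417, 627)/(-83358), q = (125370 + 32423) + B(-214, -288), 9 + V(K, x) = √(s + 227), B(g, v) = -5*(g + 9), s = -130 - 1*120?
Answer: 1470972317/9262 - I*√23/83358 ≈ 1.5882e+5 - 5.7533e-5*I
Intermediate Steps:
s = -250 (s = -130 - 120 = -250)
B(g, v) = -45 - 5*g (B(g, v) = -5*(9 + g) = -45 - 5*g)
V(K, x) = -9 + I*√23 (V(K, x) = -9 + √(-250 + 227) = -9 + √(-23) = -9 + I*√23)
q = 158818 (q = (125370 + 32423) + (-45 - 5*(-214)) = 157793 + (-45 + 1070) = 157793 + 1025 = 158818)
P = 1/9262 - I*√23/83358 (P = (-9 + I*√23)/(-83358) = (-9 + I*√23)*(-1/83358) = 1/9262 - I*√23/83358 ≈ 0.00010797 - 5.7533e-5*I)
P + q = (1/9262 - I*√23/83358) + 158818 = 1470972317/9262 - I*√23/83358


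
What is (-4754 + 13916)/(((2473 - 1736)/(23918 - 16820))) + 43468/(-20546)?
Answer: 668056444190/7571201 ≈ 88237.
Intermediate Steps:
(-4754 + 13916)/(((2473 - 1736)/(23918 - 16820))) + 43468/(-20546) = 9162/((737/7098)) + 43468*(-1/20546) = 9162/((737*(1/7098))) - 21734/10273 = 9162/(737/7098) - 21734/10273 = 9162*(7098/737) - 21734/10273 = 65031876/737 - 21734/10273 = 668056444190/7571201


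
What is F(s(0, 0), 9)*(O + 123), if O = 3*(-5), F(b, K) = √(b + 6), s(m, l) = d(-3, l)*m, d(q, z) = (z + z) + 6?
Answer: 108*√6 ≈ 264.54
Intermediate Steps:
d(q, z) = 6 + 2*z (d(q, z) = 2*z + 6 = 6 + 2*z)
s(m, l) = m*(6 + 2*l) (s(m, l) = (6 + 2*l)*m = m*(6 + 2*l))
F(b, K) = √(6 + b)
O = -15
F(s(0, 0), 9)*(O + 123) = √(6 + 2*0*(3 + 0))*(-15 + 123) = √(6 + 2*0*3)*108 = √(6 + 0)*108 = √6*108 = 108*√6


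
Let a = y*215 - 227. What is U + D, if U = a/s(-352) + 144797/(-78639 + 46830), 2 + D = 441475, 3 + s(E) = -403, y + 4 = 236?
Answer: 5699744550883/12914454 ≈ 4.4135e+5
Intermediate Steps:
y = 232 (y = -4 + 236 = 232)
s(E) = -406 (s(E) = -3 - 403 = -406)
D = 441473 (D = -2 + 441475 = 441473)
a = 49653 (a = 232*215 - 227 = 49880 - 227 = 49653)
U = -1638199859/12914454 (U = 49653/(-406) + 144797/(-78639 + 46830) = 49653*(-1/406) + 144797/(-31809) = -49653/406 + 144797*(-1/31809) = -49653/406 - 144797/31809 = -1638199859/12914454 ≈ -126.85)
U + D = -1638199859/12914454 + 441473 = 5699744550883/12914454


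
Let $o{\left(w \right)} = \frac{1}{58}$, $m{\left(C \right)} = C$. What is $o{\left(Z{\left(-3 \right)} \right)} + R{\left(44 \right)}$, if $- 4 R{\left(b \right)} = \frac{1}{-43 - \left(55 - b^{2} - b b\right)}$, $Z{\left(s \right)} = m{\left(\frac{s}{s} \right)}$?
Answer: $\frac{7519}{437784} \approx 0.017175$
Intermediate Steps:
$Z{\left(s \right)} = 1$ ($Z{\left(s \right)} = \frac{s}{s} = 1$)
$o{\left(w \right)} = \frac{1}{58}$
$R{\left(b \right)} = - \frac{1}{4 \left(-98 + 2 b^{2}\right)}$ ($R{\left(b \right)} = - \frac{1}{4 \left(-43 - \left(55 - b^{2} - b b\right)\right)} = - \frac{1}{4 \left(-43 + \left(\left(b^{2} + b^{2}\right) - 55\right)\right)} = - \frac{1}{4 \left(-43 + \left(2 b^{2} - 55\right)\right)} = - \frac{1}{4 \left(-43 + \left(-55 + 2 b^{2}\right)\right)} = - \frac{1}{4 \left(-98 + 2 b^{2}\right)}$)
$o{\left(Z{\left(-3 \right)} \right)} + R{\left(44 \right)} = \frac{1}{58} - \frac{1}{-392 + 8 \cdot 44^{2}} = \frac{1}{58} - \frac{1}{-392 + 8 \cdot 1936} = \frac{1}{58} - \frac{1}{-392 + 15488} = \frac{1}{58} - \frac{1}{15096} = \frac{7519}{437784}$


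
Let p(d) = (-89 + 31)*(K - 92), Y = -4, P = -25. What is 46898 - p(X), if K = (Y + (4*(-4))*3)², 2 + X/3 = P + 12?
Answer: 198394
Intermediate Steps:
X = -45 (X = -6 + 3*(-25 + 12) = -6 + 3*(-13) = -6 - 39 = -45)
K = 2704 (K = (-4 + (4*(-4))*3)² = (-4 - 16*3)² = (-4 - 48)² = (-52)² = 2704)
p(d) = -151496 (p(d) = (-89 + 31)*(2704 - 92) = -58*2612 = -151496)
46898 - p(X) = 46898 - 1*(-151496) = 46898 + 151496 = 198394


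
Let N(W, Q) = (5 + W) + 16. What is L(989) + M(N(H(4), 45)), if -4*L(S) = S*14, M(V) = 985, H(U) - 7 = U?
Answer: -4953/2 ≈ -2476.5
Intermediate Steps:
H(U) = 7 + U
N(W, Q) = 21 + W
L(S) = -7*S/2 (L(S) = -S*14/4 = -7*S/2)
L(989) + M(N(H(4), 45)) = -7/2*989 + 985 = -6923/2 + 985 = -4953/2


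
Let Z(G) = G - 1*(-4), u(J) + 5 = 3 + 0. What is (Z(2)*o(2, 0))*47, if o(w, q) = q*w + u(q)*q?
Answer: 0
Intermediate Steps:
u(J) = -2 (u(J) = -5 + (3 + 0) = -5 + 3 = -2)
Z(G) = 4 + G (Z(G) = G + 4 = 4 + G)
o(w, q) = -2*q + q*w (o(w, q) = q*w - 2*q = -2*q + q*w)
(Z(2)*o(2, 0))*47 = ((4 + 2)*(0*(-2 + 2)))*47 = (6*(0*0))*47 = (6*0)*47 = 0*47 = 0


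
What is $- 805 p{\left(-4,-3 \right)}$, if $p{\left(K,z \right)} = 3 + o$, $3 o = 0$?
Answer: $-2415$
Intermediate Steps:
$o = 0$ ($o = \frac{1}{3} \cdot 0 = 0$)
$p{\left(K,z \right)} = 3$ ($p{\left(K,z \right)} = 3 + 0 = 3$)
$- 805 p{\left(-4,-3 \right)} = \left(-805\right) 3 = -2415$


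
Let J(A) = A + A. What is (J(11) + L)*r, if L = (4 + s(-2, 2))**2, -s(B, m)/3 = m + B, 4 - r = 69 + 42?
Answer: -4066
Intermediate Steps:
r = -107 (r = 4 - (69 + 42) = 4 - 1*111 = 4 - 111 = -107)
s(B, m) = -3*B - 3*m (s(B, m) = -3*(m + B) = -3*(B + m) = -3*B - 3*m)
J(A) = 2*A
L = 16 (L = (4 + (-3*(-2) - 3*2))**2 = (4 + (6 - 6))**2 = (4 + 0)**2 = 4**2 = 16)
(J(11) + L)*r = (2*11 + 16)*(-107) = (22 + 16)*(-107) = 38*(-107) = -4066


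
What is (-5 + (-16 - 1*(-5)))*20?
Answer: -320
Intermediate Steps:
(-5 + (-16 - 1*(-5)))*20 = (-5 + (-16 + 5))*20 = (-5 - 11)*20 = -16*20 = -320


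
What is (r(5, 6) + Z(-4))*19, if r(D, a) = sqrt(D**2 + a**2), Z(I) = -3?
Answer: -57 + 19*sqrt(61) ≈ 91.395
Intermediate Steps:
(r(5, 6) + Z(-4))*19 = (sqrt(5**2 + 6**2) - 3)*19 = (sqrt(25 + 36) - 3)*19 = (sqrt(61) - 3)*19 = (-3 + sqrt(61))*19 = -57 + 19*sqrt(61)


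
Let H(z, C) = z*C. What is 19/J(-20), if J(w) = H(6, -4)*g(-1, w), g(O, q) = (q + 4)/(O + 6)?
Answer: 95/384 ≈ 0.24740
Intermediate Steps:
g(O, q) = (4 + q)/(6 + O)
H(z, C) = C*z
J(w) = -96/5 - 24*w/5 (J(w) = (-4*6)*((4 + w)/(6 - 1)) = -24*(4 + w)/5 = -24*(⅘ + w/5) = -96/5 - 24*w/5)
19/J(-20) = 19/(-96/5 - 24/5*(-20)) = 19/(-96/5 + 96) = 19/(384/5) = 19*(5/384) = 95/384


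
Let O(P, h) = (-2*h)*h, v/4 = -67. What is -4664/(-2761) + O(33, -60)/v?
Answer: 480208/16817 ≈ 28.555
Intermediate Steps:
v = -268 (v = 4*(-67) = -268)
O(P, h) = -2*h²
-4664/(-2761) + O(33, -60)/v = -4664/(-2761) - 2*(-60)²/(-268) = -4664*(-1/2761) - 2*3600*(-1/268) = 424/251 - 7200*(-1/268) = 424/251 + 1800/67 = 480208/16817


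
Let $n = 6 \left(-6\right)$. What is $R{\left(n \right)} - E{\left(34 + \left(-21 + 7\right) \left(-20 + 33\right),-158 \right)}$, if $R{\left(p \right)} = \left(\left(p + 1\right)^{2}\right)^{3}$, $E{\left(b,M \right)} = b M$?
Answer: $1838242241$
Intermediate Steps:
$n = -36$
$E{\left(b,M \right)} = M b$
$R{\left(p \right)} = \left(1 + p\right)^{6}$ ($R{\left(p \right)} = \left(\left(1 + p\right)^{2}\right)^{3} = \left(1 + p\right)^{6}$)
$R{\left(n \right)} - E{\left(34 + \left(-21 + 7\right) \left(-20 + 33\right),-158 \right)} = \left(1 - 36\right)^{6} - - 158 \left(34 + \left(-21 + 7\right) \left(-20 + 33\right)\right) = \left(-35\right)^{6} - - 158 \left(34 - 182\right) = 1838265625 - - 158 \left(34 - 182\right) = 1838265625 - \left(-158\right) \left(-148\right) = 1838265625 - 23384 = 1838242241$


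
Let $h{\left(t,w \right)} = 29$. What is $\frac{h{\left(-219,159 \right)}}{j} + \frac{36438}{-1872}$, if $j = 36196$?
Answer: $- \frac{54952315}{2823288} \approx -19.464$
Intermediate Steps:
$\frac{h{\left(-219,159 \right)}}{j} + \frac{36438}{-1872} = \frac{29}{36196} + \frac{36438}{-1872} = 29 \cdot \frac{1}{36196} + 36438 \left(- \frac{1}{1872}\right) = \frac{29}{36196} - \frac{6073}{312} = - \frac{54952315}{2823288}$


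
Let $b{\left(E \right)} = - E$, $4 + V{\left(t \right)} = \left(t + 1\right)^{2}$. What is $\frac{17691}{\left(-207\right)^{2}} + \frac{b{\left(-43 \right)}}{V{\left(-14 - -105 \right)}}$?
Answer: $\frac{5611421}{13426020} \approx 0.41795$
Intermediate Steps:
$V{\left(t \right)} = -4 + \left(1 + t\right)^{2}$ ($V{\left(t \right)} = -4 + \left(t + 1\right)^{2} = -4 + \left(1 + t\right)^{2}$)
$\frac{17691}{\left(-207\right)^{2}} + \frac{b{\left(-43 \right)}}{V{\left(-14 - -105 \right)}} = \frac{17691}{\left(-207\right)^{2}} + \frac{\left(-1\right) \left(-43\right)}{-4 + \left(1 - -91\right)^{2}} = \frac{17691}{42849} + \frac{43}{-4 + \left(1 + \left(-14 + 105\right)\right)^{2}} = 17691 \cdot \frac{1}{42849} + \frac{43}{-4 + \left(1 + 91\right)^{2}} = \frac{5897}{14283} + \frac{43}{-4 + 92^{2}} = \frac{5897}{14283} + \frac{43}{-4 + 8464} = \frac{5897}{14283} + \frac{43}{8460} = \frac{5611421}{13426020}$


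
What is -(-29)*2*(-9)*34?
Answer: -17748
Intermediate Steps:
-(-29)*2*(-9)*34 = -(-29)*(-18)*34 = -29*18*34 = -522*34 = -17748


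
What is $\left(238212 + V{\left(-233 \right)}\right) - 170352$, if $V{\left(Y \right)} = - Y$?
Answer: $68093$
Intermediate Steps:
$\left(238212 + V{\left(-233 \right)}\right) - 170352 = \left(238212 - -233\right) - 170352 = \left(238212 + 233\right) - 170352 = 238445 - 170352 = 68093$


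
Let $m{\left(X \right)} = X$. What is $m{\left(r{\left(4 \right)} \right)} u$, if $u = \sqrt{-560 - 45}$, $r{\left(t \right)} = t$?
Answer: $44 i \sqrt{5} \approx 98.387 i$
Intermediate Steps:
$u = 11 i \sqrt{5}$ ($u = \sqrt{-605} = 11 i \sqrt{5} \approx 24.597 i$)
$m{\left(r{\left(4 \right)} \right)} u = 4 \cdot 11 i \sqrt{5} = 44 i \sqrt{5}$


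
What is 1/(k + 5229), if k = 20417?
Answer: 1/25646 ≈ 3.8992e-5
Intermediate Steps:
1/(k + 5229) = 1/(20417 + 5229) = 1/25646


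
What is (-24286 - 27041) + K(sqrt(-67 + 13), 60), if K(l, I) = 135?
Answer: -51192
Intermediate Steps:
(-24286 - 27041) + K(sqrt(-67 + 13), 60) = (-24286 - 27041) + 135 = -51327 + 135 = -51192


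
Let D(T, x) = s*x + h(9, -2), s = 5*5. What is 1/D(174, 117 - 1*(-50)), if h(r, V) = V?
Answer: 1/4173 ≈ 0.00023964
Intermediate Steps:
s = 25
D(T, x) = -2 + 25*x (D(T, x) = 25*x - 2 = -2 + 25*x)
1/D(174, 117 - 1*(-50)) = 1/(-2 + 25*(117 - 1*(-50))) = 1/(-2 + 25*(117 + 50)) = 1/(-2 + 25*167) = 1/(-2 + 4175) = 1/4173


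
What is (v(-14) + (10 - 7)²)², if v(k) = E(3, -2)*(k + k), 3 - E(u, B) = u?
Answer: 81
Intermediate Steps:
E(u, B) = 3 - u
v(k) = 0 (v(k) = (3 - 1*3)*(k + k) = (3 - 3)*(2*k) = 0*(2*k) = 0)
(v(-14) + (10 - 7)²)² = (0 + (10 - 7)²)² = (0 + 3²)² = (0 + 9)² = 9² = 81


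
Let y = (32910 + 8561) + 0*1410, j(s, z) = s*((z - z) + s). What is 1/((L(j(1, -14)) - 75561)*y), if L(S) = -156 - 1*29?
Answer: -1/3141262366 ≈ -3.1834e-10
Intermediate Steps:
j(s, z) = s**2 (j(s, z) = s*(0 + s) = s*s = s**2)
L(S) = -185 (L(S) = -156 - 29 = -185)
y = 41471 (y = 41471 + 0 = 41471)
1/((L(j(1, -14)) - 75561)*y) = 1/(-185 - 75561*41471) = (1/41471)/(-75746) = -1/75746*1/41471 = -1/3141262366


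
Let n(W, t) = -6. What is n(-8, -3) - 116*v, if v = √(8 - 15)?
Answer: -6 - 116*I*√7 ≈ -6.0 - 306.91*I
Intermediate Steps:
v = I*√7 (v = √(-7) = I*√7 ≈ 2.6458*I)
n(-8, -3) - 116*v = -6 - 116*I*√7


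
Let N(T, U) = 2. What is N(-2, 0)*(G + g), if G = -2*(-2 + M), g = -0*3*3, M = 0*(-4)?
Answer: 8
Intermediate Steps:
M = 0
g = 0 (g = -0*3 = -1*0 = 0)
G = 4 (G = -2*(-2 + 0) = -2*(-2) = 4)
N(-2, 0)*(G + g) = 2*(4 + 0) = 2*4 = 8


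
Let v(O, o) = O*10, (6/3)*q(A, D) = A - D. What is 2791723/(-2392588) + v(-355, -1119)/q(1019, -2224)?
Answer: -2367357499/705378444 ≈ -3.3562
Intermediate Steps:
q(A, D) = A/2 - D/2 (q(A, D) = (A - D)/2 = A/2 - D/2)
v(O, o) = 10*O
2791723/(-2392588) + v(-355, -1119)/q(1019, -2224) = 2791723/(-2392588) + (10*(-355))/((½)*1019 - ½*(-2224)) = 2791723*(-1/2392588) - 3550/(1019/2 + 1112) = -253793/217508 - 3550/3243/2 = -253793/217508 - 3550*2/3243 = -253793/217508 - 7100/3243 = -2367357499/705378444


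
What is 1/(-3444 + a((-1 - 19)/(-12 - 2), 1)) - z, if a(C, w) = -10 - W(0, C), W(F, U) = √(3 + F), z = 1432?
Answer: -17083925270/11930113 + √3/11930113 ≈ -1432.0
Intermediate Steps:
a(C, w) = -10 - √3 (a(C, w) = -10 - √(3 + 0) = -10 - √3)
1/(-3444 + a((-1 - 19)/(-12 - 2), 1)) - z = 1/(-3444 + (-10 - √3)) - 1*1432 = 1/(-3454 - √3) - 1432 = -1432 + 1/(-3454 - √3)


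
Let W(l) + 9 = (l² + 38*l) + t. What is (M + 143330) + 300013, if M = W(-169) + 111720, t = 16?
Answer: 577209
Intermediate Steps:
W(l) = 7 + l² + 38*l (W(l) = -9 + ((l² + 38*l) + 16) = -9 + (16 + l² + 38*l) = 7 + l² + 38*l)
M = 133866 (M = (7 + (-169)² + 38*(-169)) + 111720 = (7 + 28561 - 6422) + 111720 = 22146 + 111720 = 133866)
(M + 143330) + 300013 = (133866 + 143330) + 300013 = 277196 + 300013 = 577209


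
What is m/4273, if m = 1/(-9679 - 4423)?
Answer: -1/60257846 ≈ -1.6595e-8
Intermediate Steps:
m = -1/14102 (m = 1/(-14102) = -1/14102 ≈ -7.0912e-5)
m/4273 = -1/14102/4273 = -1/14102*1/4273 = -1/60257846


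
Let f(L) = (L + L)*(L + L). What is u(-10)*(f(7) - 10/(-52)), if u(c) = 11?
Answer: 56111/26 ≈ 2158.1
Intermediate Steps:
f(L) = 4*L² (f(L) = (2*L)*(2*L) = 4*L²)
u(-10)*(f(7) - 10/(-52)) = 11*(4*7² - 10/(-52)) = 11*(4*49 - 10*(-1/52)) = 11*(196 + 5/26) = 11*(5101/26) = 56111/26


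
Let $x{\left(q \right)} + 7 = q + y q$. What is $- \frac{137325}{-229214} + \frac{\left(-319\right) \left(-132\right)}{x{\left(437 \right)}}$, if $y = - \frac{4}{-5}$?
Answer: $\frac{24397004205}{446738086} \approx 54.611$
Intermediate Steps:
$y = \frac{4}{5}$ ($y = \left(-4\right) \left(- \frac{1}{5}\right) = \frac{4}{5} \approx 0.8$)
$x{\left(q \right)} = -7 + \frac{9 q}{5}$ ($x{\left(q \right)} = -7 + \left(q + \frac{4 q}{5}\right) = -7 + \frac{9 q}{5}$)
$- \frac{137325}{-229214} + \frac{\left(-319\right) \left(-132\right)}{x{\left(437 \right)}} = - \frac{137325}{-229214} + \frac{\left(-319\right) \left(-132\right)}{-7 + \frac{9}{5} \cdot 437} = \left(-137325\right) \left(- \frac{1}{229214}\right) + \frac{42108}{-7 + \frac{3933}{5}} = \frac{137325}{229214} + \frac{42108}{\frac{3898}{5}} = \frac{137325}{229214} + 42108 \cdot \frac{5}{3898} = \frac{137325}{229214} + \frac{105270}{1949} = \frac{24397004205}{446738086}$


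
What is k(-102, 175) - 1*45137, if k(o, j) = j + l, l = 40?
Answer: -44922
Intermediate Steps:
k(o, j) = 40 + j (k(o, j) = j + 40 = 40 + j)
k(-102, 175) - 1*45137 = (40 + 175) - 1*45137 = 215 - 45137 = -44922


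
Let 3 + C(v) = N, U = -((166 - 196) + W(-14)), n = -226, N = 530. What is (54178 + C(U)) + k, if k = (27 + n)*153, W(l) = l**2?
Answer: 24258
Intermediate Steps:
U = -166 (U = -((166 - 196) + (-14)**2) = -(-30 + 196) = -1*166 = -166)
C(v) = 527 (C(v) = -3 + 530 = 527)
k = -30447 (k = (27 - 226)*153 = -199*153 = -30447)
(54178 + C(U)) + k = (54178 + 527) - 30447 = 54705 - 30447 = 24258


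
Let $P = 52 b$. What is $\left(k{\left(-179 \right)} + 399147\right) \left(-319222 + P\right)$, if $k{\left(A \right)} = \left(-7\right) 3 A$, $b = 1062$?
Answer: $-106366378188$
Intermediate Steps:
$k{\left(A \right)} = - 21 A$
$P = 55224$ ($P = 52 \cdot 1062 = 55224$)
$\left(k{\left(-179 \right)} + 399147\right) \left(-319222 + P\right) = \left(\left(-21\right) \left(-179\right) + 399147\right) \left(-319222 + 55224\right) = \left(3759 + 399147\right) \left(-263998\right) = 402906 \left(-263998\right) = -106366378188$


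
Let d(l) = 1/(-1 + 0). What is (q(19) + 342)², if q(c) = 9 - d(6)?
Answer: 123904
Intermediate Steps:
d(l) = -1 (d(l) = 1/(-1) = -1)
q(c) = 10 (q(c) = 9 - 1*(-1) = 9 + 1 = 10)
(q(19) + 342)² = (10 + 342)² = 352² = 123904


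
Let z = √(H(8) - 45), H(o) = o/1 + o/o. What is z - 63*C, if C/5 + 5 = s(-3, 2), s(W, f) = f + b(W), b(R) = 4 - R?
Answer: -1260 + 6*I ≈ -1260.0 + 6.0*I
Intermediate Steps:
H(o) = 1 + o (H(o) = o*1 + 1 = o + 1 = 1 + o)
s(W, f) = 4 + f - W (s(W, f) = f + (4 - W) = 4 + f - W)
C = 20 (C = -25 + 5*(4 + 2 - 1*(-3)) = -25 + 5*(4 + 2 + 3) = -25 + 5*9 = -25 + 45 = 20)
z = 6*I (z = √((1 + 8) - 45) = √(9 - 45) = √(-36) = 6*I ≈ 6.0*I)
z - 63*C = 6*I - 63*20 = 6*I - 1260 = -1260 + 6*I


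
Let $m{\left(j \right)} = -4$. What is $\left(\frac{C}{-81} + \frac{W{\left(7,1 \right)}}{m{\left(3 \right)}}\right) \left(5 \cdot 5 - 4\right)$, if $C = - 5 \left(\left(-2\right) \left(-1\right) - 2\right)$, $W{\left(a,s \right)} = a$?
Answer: $- \frac{147}{4} \approx -36.75$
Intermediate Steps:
$C = 0$ ($C = - 5 \left(2 - 2\right) = \left(-5\right) 0 = 0$)
$\left(\frac{C}{-81} + \frac{W{\left(7,1 \right)}}{m{\left(3 \right)}}\right) \left(5 \cdot 5 - 4\right) = \left(\frac{0}{-81} + \frac{7}{-4}\right) \left(5 \cdot 5 - 4\right) = \left(0 \left(- \frac{1}{81}\right) + 7 \left(- \frac{1}{4}\right)\right) \left(25 - 4\right) = \left(0 - \frac{7}{4}\right) 21 = \left(- \frac{7}{4}\right) 21 = - \frac{147}{4}$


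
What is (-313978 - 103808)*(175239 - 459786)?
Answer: 118879752942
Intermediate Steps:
(-313978 - 103808)*(175239 - 459786) = -417786*(-284547) = 118879752942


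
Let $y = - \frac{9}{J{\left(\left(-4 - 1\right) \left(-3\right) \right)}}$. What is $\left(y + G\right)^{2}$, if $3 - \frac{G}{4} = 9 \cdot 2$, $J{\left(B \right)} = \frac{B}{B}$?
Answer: $4761$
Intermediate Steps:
$J{\left(B \right)} = 1$
$G = -60$ ($G = 12 - 4 \cdot 9 \cdot 2 = 12 - 72 = -60$)
$y = -9$ ($y = - \frac{9}{1} = \left(-9\right) 1 = -9$)
$\left(y + G\right)^{2} = \left(-9 - 60\right)^{2} = \left(-69\right)^{2} = 4761$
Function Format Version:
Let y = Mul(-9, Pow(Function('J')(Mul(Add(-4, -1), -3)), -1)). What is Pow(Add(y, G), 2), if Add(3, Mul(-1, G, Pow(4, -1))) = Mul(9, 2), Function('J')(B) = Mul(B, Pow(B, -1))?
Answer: 4761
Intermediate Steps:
Function('J')(B) = 1
G = -60 (G = Add(12, Mul(-4, Mul(9, 2))) = Add(12, Mul(-4, 18)) = Add(12, -72) = -60)
y = -9 (y = Mul(-9, Pow(1, -1)) = Mul(-9, 1) = -9)
Pow(Add(y, G), 2) = Pow(Add(-9, -60), 2) = Pow(-69, 2) = 4761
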